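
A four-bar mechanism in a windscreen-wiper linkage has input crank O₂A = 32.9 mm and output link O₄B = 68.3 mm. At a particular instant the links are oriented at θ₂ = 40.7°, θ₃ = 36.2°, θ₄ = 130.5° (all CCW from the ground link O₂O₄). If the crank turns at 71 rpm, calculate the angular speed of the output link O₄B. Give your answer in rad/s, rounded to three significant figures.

0.282

ω₂ = 7.435 rad/s (from 71 rpm).
Differentiating the loop-closure r₂e^{iθ₂}+r₃e^{iθ₃}=r₁+r₄e^{iθ₄} gives r₂ω₂e^{iθ₂}+r₃ω₃e^{iθ₃}=r₄ω₄e^{iθ₄}.
Eliminating the other unknown: ω₄ = r₂ω₂ sin(θ₂−θ₃) / [r₄ sin(θ₄−θ₃)].
Numerator sine = +0.07846; denominator sine = +0.99719.
Result = 0.0329·7.435·(+0.07846) / (0.0683·(+0.99719)) = +0.28179 rad/s; magnitude 0.28179 rad/s.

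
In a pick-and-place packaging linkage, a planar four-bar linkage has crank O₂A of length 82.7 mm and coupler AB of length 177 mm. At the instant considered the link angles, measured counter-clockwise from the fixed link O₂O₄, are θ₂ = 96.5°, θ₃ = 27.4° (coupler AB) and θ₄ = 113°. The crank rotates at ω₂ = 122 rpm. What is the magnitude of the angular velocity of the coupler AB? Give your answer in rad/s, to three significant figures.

1.70

ω₂ = 12.78 rad/s (from 122 rpm).
Differentiating the loop-closure r₂e^{iθ₂}+r₃e^{iθ₃}=r₁+r₄e^{iθ₄} gives r₂ω₂e^{iθ₂}+r₃ω₃e^{iθ₃}=r₄ω₄e^{iθ₄}.
Eliminating the other unknown: ω₃ = r₂ω₂ sin(θ₄−θ₂) / [r₃ sin(θ₃−θ₄)].
Numerator sine = +0.28402; denominator sine = -0.99705.
Result = 0.0827·12.78·(+0.28402) / (0.177·(-0.99705)) = -1.7004 rad/s; magnitude 1.7004 rad/s.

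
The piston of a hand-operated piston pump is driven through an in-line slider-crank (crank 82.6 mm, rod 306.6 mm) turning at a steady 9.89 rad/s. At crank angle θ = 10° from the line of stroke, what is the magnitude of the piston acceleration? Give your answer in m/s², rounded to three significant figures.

ω = 9.89 rad/s
x(θ) = r cosθ + √(L² − r² sin²θ); with ω constant, a = ω²·d²x/dθ².
d²x/dθ² = −r cosθ − r²(cos2θ)/√u − r⁴ sin²2θ/(4u^{3/2}),  u = L² − r² sin²θ = 0.0937978 m².
Substituting r = 0.0826 m, L = 0.3066 m, θ = 10°: d²x/dθ² = -0.10233 m.
a = ω²·d²x/dθ² = (9.89)²·(-0.10233) = -10.009 m/s²;  |a| = 10.009 m/s².

10.0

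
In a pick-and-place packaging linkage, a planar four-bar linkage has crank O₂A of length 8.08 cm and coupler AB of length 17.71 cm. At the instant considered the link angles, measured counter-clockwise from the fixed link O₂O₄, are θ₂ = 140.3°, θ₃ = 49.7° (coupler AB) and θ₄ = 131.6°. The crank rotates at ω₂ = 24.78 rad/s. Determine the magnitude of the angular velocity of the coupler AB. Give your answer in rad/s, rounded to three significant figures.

ω₂ = 24.78 rad/s
Differentiating the loop-closure r₂e^{iθ₂}+r₃e^{iθ₃}=r₁+r₄e^{iθ₄} gives r₂ω₂e^{iθ₂}+r₃ω₃e^{iθ₃}=r₄ω₄e^{iθ₄}.
Eliminating the other unknown: ω₃ = r₂ω₂ sin(θ₄−θ₂) / [r₃ sin(θ₃−θ₄)].
Numerator sine = -0.15126; denominator sine = -0.99002.
Result = 0.0808·24.78·(-0.15126) / (0.1771·(-0.99002)) = +1.7273 rad/s; magnitude 1.7273 rad/s.

1.73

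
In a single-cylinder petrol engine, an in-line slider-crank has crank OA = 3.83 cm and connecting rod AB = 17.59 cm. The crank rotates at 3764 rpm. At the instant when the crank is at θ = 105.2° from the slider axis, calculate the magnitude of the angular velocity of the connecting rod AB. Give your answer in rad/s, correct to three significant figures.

ω = 394.2 rad/s (converted from 3764 rpm).
The rod makes angle φ with the slider axis where L sinφ = r sinθ; differentiating, L cosφ·φ̇ = r ω cosθ.
L cosφ = √(L² − r² sin²θ) = 0.17197 m.
|ω_rod| = r ω |cosθ| / √(L² − r² sin²θ) = 0.0383·394.2·0.26219/0.17197 = 23.016 rad/s.

23.0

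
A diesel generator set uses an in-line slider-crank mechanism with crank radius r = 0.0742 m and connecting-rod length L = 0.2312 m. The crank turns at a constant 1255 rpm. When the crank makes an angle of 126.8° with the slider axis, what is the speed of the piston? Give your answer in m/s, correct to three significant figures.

ω = 2π·1255/60 = 131.4 rad/s
For an in-line slider-crank, x = r cosθ + √(L² − r² sin²θ), so v = −rω sinθ·[1 + r cosθ/√(L² − r² sin²θ)].
With r = 0.0742 m, L = 0.2312 m, θ = 126.8°: √(L² − r² sin²θ) = 0.22344 m.
v = −0.0742·131.4·0.80073·[1 + 0.0742·-0.59902/0.22344] = -6.2551 m/s.
|v| = 6.2551 m/s.

6.26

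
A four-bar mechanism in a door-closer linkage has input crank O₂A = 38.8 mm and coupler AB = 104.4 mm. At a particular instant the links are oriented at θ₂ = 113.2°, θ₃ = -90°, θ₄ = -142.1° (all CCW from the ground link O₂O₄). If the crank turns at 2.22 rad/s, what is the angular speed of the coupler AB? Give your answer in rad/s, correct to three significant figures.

1.01

ω₂ = 2.22 rad/s
Differentiating the loop-closure r₂e^{iθ₂}+r₃e^{iθ₃}=r₁+r₄e^{iθ₄} gives r₂ω₂e^{iθ₂}+r₃ω₃e^{iθ₃}=r₄ω₄e^{iθ₄}.
Eliminating the other unknown: ω₃ = r₂ω₂ sin(θ₄−θ₂) / [r₃ sin(θ₃−θ₄)].
Numerator sine = +0.96727; denominator sine = +0.78908.
Result = 0.0388·2.22·(+0.96727) / (0.1044·(+0.78908)) = +1.0114 rad/s; magnitude 1.0114 rad/s.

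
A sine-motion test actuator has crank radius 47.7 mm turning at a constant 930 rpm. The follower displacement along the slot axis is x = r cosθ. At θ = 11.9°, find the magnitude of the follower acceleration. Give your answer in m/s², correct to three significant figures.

ω = 97.39 rad/s (from 930 rpm).
x = r cosθ ⇒ ẍ = −rω² cosθ (ω constant).
|a| = rω²|cosθ| = 0.0477·(97.39)²·|cos 11.9°| = 442.7 m/s².

443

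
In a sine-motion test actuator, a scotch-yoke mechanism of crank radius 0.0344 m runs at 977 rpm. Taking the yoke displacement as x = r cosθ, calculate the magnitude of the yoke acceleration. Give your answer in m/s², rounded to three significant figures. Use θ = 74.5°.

ω = 102.3 rad/s (from 977 rpm).
x = r cosθ ⇒ ẍ = −rω² cosθ (ω constant).
|a| = rω²|cosθ| = 0.0344·(102.3)²·|cos 74.5°| = 96.228 m/s².

96.2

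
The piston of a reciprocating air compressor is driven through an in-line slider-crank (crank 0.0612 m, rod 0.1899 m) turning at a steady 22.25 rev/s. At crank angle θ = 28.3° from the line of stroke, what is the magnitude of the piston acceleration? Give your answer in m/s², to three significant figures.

ω = 2π·22.2 = 139.8 rad/s
x(θ) = r cosθ + √(L² − r² sin²θ); with ω constant, a = ω²·d²x/dθ².
d²x/dθ² = −r cosθ − r²(cos2θ)/√u − r⁴ sin²2θ/(4u^{3/2}),  u = L² − r² sin²θ = 0.0352202 m².
Substituting r = 0.0612 m, L = 0.1899 m, θ = 28.3°: d²x/dθ² = -0.065241 m.
a = ω²·d²x/dθ² = (139.8)²·(-0.065241) = -1275.1 m/s²;  |a| = 1275.1 m/s².

1280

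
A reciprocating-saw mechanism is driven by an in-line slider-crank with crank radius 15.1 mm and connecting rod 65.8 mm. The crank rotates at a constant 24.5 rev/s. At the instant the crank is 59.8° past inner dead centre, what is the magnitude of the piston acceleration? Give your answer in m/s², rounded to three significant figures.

ω = 2π·24.5 = 153.9 rad/s
x(θ) = r cosθ + √(L² − r² sin²θ); with ω constant, a = ω²·d²x/dθ².
d²x/dθ² = −r cosθ − r²(cos2θ)/√u − r⁴ sin²2θ/(4u^{3/2}),  u = L² − r² sin²θ = 0.00415932 m².
Substituting r = 0.0151 m, L = 0.0658 m, θ = 59.8°: d²x/dθ² = -0.0058859 m.
a = ω²·d²x/dθ² = (153.9)²·(-0.0058859) = -139.48 m/s²;  |a| = 139.48 m/s².

139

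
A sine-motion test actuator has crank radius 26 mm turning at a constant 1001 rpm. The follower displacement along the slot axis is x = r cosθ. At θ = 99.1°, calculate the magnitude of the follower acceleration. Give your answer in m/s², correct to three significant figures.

45.2

ω = 104.8 rad/s (from 1001 rpm).
x = r cosθ ⇒ ẍ = −rω² cosθ (ω constant).
|a| = rω²|cosθ| = 0.026·(104.8)²·|cos 99.1°| = 45.185 m/s².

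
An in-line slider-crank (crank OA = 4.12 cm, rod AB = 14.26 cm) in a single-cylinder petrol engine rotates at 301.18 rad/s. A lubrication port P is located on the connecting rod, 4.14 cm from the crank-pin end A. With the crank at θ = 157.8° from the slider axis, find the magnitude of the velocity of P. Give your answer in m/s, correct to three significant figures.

ω = 301.2 rad/s.  Crank-pin speed |V_A| = rω = 12.409 m/s, perpendicular to OA.
Rod angle: sinφ = −(r/L) sinθ ⇒ φ = -6.267°; ω_rod = −rω cosθ/√(L²−r²sin²θ) = +81.051 rad/s.
V_P = V_A + ω_rod × AP, with AP = 0.0414 m along the rod.
Components: V_Px = −rω sinθ − a·ω_rod·sinφ = -4.3222 m/s;  V_Py = rω cosθ + a·ω_rod·cosφ = -8.1533 m/s.
|V_P| = √(V_Px² + V_Py²) = 9.2281 m/s.

9.23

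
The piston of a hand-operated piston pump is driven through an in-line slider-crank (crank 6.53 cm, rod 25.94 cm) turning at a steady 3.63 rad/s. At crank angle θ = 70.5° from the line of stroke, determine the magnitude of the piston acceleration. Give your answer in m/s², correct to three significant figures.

0.115

ω = 3.63 rad/s
x(θ) = r cosθ + √(L² − r² sin²θ); with ω constant, a = ω²·d²x/dθ².
d²x/dθ² = −r cosθ − r²(cos2θ)/√u − r⁴ sin²2θ/(4u^{3/2}),  u = L² − r² sin²θ = 0.0634994 m².
Substituting r = 0.0653 m, L = 0.2594 m, θ = 70.5°: d²x/dθ² = -0.0087595 m.
a = ω²·d²x/dθ² = (3.63)²·(-0.0087595) = -0.11542 m/s²;  |a| = 0.11542 m/s².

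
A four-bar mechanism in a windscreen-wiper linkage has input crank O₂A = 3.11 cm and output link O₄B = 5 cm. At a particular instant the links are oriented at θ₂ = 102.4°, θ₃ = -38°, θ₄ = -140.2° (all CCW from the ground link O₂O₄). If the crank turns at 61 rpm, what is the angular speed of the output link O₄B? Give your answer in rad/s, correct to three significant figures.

2.59

ω₂ = 6.388 rad/s (from 61 rpm).
Differentiating the loop-closure r₂e^{iθ₂}+r₃e^{iθ₃}=r₁+r₄e^{iθ₄} gives r₂ω₂e^{iθ₂}+r₃ω₃e^{iθ₃}=r₄ω₄e^{iθ₄}.
Eliminating the other unknown: ω₄ = r₂ω₂ sin(θ₂−θ₃) / [r₄ sin(θ₄−θ₃)].
Numerator sine = +0.63742; denominator sine = -0.97742.
Result = 0.0311·6.388·(+0.63742) / (0.05·(-0.97742)) = -2.5912 rad/s; magnitude 2.5912 rad/s.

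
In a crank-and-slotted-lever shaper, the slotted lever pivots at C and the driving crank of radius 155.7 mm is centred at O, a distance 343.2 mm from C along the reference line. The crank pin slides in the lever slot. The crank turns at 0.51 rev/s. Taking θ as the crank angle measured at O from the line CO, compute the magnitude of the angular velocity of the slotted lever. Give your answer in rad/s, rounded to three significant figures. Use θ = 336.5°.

0.978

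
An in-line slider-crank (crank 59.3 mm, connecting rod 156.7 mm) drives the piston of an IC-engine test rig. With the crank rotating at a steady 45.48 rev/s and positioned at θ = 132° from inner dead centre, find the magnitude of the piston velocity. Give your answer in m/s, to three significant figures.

9.27

ω = 2π·45.5 = 285.8 rad/s
For an in-line slider-crank, x = r cosθ + √(L² − r² sin²θ), so v = −rω sinθ·[1 + r cosθ/√(L² − r² sin²θ)].
With r = 0.0593 m, L = 0.1567 m, θ = 132°: √(L² − r² sin²θ) = 0.15038 m.
v = −0.0593·285.8·0.74314·[1 + 0.0593·-0.66913/0.15038] = -9.2701 m/s.
|v| = 9.2701 m/s.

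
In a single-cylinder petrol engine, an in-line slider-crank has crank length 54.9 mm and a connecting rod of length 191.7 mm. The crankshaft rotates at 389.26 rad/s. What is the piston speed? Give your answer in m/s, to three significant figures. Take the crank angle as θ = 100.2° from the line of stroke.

19.9

ω = 389.3 rad/s
For an in-line slider-crank, x = r cosθ + √(L² − r² sin²θ), so v = −rω sinθ·[1 + r cosθ/√(L² − r² sin²θ)].
With r = 0.0549 m, L = 0.1917 m, θ = 100.2°: √(L² − r² sin²θ) = 0.18393 m.
v = −0.0549·389.3·0.98420·[1 + 0.0549·-0.17708/0.18393] = -19.921 m/s.
|v| = 19.921 m/s.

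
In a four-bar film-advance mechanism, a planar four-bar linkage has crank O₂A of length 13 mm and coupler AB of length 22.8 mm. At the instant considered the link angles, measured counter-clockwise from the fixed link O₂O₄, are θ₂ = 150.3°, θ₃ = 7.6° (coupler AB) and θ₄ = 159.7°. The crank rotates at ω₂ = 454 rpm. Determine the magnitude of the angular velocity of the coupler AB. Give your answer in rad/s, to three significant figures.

ω₂ = 47.54 rad/s (from 454 rpm).
Differentiating the loop-closure r₂e^{iθ₂}+r₃e^{iθ₃}=r₁+r₄e^{iθ₄} gives r₂ω₂e^{iθ₂}+r₃ω₃e^{iθ₃}=r₄ω₄e^{iθ₄}.
Eliminating the other unknown: ω₃ = r₂ω₂ sin(θ₄−θ₂) / [r₃ sin(θ₃−θ₄)].
Numerator sine = +0.16333; denominator sine = -0.46793.
Result = 0.013·47.54·(+0.16333) / (0.0228·(-0.46793)) = -9.4617 rad/s; magnitude 9.4617 rad/s.

9.46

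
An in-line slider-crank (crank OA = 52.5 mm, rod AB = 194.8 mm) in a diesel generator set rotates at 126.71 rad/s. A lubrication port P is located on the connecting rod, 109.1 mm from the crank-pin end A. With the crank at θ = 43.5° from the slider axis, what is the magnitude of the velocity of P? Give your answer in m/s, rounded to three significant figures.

5.51

ω = 126.7 rad/s.  Crank-pin speed |V_A| = rω = 6.6523 m/s, perpendicular to OA.
Rod angle: sinφ = −(r/L) sinθ ⇒ φ = -10.691°; ω_rod = −rω cosθ/√(L²−r²sin²θ) = -25.209 rad/s.
V_P = V_A + ω_rod × AP, with AP = 0.1091 m along the rod.
Components: V_Px = −rω sinθ − a·ω_rod·sinφ = -5.0893 m/s;  V_Py = rω cosθ + a·ω_rod·cosφ = +2.1229 m/s.
|V_P| = √(V_Px² + V_Py²) = 5.5143 m/s.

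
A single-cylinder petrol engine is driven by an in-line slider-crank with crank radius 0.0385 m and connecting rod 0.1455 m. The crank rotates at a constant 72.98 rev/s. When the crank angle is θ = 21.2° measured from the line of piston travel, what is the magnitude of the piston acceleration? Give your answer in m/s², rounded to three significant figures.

9150

ω = 2π·73 = 458.5 rad/s
x(θ) = r cosθ + √(L² − r² sin²θ); with ω constant, a = ω²·d²x/dθ².
d²x/dθ² = −r cosθ − r²(cos2θ)/√u − r⁴ sin²2θ/(4u^{3/2}),  u = L² − r² sin²θ = 0.0209764 m².
Substituting r = 0.0385 m, L = 0.1455 m, θ = 21.2°: d²x/dθ² = -0.043534 m.
a = ω²·d²x/dθ² = (458.5)²·(-0.043534) = -9153.7 m/s²;  |a| = 9153.7 m/s².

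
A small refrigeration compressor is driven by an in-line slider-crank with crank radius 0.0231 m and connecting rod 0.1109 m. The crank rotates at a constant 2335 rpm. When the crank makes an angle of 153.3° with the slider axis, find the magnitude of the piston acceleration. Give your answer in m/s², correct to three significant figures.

1060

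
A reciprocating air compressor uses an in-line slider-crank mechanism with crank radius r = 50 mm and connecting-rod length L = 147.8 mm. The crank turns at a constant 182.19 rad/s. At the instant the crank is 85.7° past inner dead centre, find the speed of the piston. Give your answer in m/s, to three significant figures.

9.33

ω = 182.2 rad/s
For an in-line slider-crank, x = r cosθ + √(L² − r² sin²θ), so v = −rω sinθ·[1 + r cosθ/√(L² − r² sin²θ)].
With r = 0.05 m, L = 0.1478 m, θ = 85.7°: √(L² − r² sin²θ) = 0.13914 m.
v = −0.05·182.2·0.99719·[1 + 0.05·0.07498/0.13914] = -9.3286 m/s.
|v| = 9.3286 m/s.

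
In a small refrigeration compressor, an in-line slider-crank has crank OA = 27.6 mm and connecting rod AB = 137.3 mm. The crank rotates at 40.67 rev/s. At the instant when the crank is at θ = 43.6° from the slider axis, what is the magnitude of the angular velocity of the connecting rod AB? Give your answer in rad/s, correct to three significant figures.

ω = 255.5 rad/s (converted from 40.67 rev/s).
The rod makes angle φ with the slider axis where L sinφ = r sinθ; differentiating, L cosφ·φ̇ = r ω cosθ.
L cosφ = √(L² − r² sin²θ) = 0.13597 m.
|ω_rod| = r ω |cosθ| / √(L² − r² sin²θ) = 0.0276·255.5·0.72417/0.13597 = 37.562 rad/s.

37.6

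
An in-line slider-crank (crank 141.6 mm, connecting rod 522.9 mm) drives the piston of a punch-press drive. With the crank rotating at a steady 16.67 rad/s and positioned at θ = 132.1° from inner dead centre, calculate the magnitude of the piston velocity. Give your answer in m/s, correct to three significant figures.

1.43

ω = 16.67 rad/s
For an in-line slider-crank, x = r cosθ + √(L² − r² sin²θ), so v = −rω sinθ·[1 + r cosθ/√(L² − r² sin²θ)].
With r = 0.1416 m, L = 0.5229 m, θ = 132.1°: √(L² − r² sin²θ) = 0.51224 m.
v = −0.1416·16.67·0.74198·[1 + 0.1416·-0.67043/0.51224] = -1.4268 m/s.
|v| = 1.4268 m/s.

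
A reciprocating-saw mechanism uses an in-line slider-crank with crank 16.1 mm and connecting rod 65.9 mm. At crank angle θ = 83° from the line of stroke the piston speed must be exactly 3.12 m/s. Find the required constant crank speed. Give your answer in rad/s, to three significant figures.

For an in-line slider-crank, |v_piston| = rω|sinθ|·[1 + r cosθ/√(L² − r² sin²θ)].
With r = 0.0161 m, L = 0.0659 m, θ = 83°: the bracketed kinematic factor |dx/dθ| = 0.01647 m.
ω = v/|dx/dθ| = 3.12/0.01647 = 189.43 rad/s.

189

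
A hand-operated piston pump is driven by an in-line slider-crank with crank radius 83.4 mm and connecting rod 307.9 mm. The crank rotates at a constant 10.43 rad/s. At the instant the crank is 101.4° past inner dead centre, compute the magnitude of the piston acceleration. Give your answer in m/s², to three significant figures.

ω = 10.43 rad/s
x(θ) = r cosθ + √(L² − r² sin²θ); with ω constant, a = ω²·d²x/dθ².
d²x/dθ² = −r cosθ − r²(cos2θ)/√u − r⁴ sin²2θ/(4u^{3/2}),  u = L² − r² sin²θ = 0.0881186 m².
Substituting r = 0.0834 m, L = 0.3079 m, θ = 101.4°: d²x/dθ² = +0.038016 m.
a = ω²·d²x/dθ² = (10.43)²·(+0.038016) = +4.1355 m/s²;  |a| = 4.1355 m/s².

4.14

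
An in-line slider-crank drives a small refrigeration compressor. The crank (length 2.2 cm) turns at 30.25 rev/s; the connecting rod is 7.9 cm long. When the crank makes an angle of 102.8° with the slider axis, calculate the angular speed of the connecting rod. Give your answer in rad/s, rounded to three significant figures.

ω = 190.1 rad/s (converted from 30.25 rev/s).
The rod makes angle φ with the slider axis where L sinφ = r sinθ; differentiating, L cosφ·φ̇ = r ω cosθ.
L cosφ = √(L² − r² sin²θ) = 0.076031 m.
|ω_rod| = r ω |cosθ| / √(L² − r² sin²θ) = 0.022·190.1·0.22155/0.076031 = 12.184 rad/s.

12.2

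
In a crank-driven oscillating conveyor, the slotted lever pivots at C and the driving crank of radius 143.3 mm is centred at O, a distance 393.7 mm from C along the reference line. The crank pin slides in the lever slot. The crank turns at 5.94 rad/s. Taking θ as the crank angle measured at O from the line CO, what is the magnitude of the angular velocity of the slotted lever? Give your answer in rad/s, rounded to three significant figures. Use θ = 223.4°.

ω = 5.94 rad/s
Crank pin A relative to C: A = (d + r cosθ, r sinθ); lever angle φ = atan2(r sinθ, d + r cosθ).
Differentiating tanφ: φ̇ = rω(d cosθ + r)/(d² + r² + 2dr cosθ).
d² + r² + 2dr cosθ = |CA|² = 0.0935519 m²;  d cosθ + r = -0.14275 m.
|ω_lever| = |0.1433·5.94·-0.14275| / 0.0935519 = 1.2989 rad/s.

1.30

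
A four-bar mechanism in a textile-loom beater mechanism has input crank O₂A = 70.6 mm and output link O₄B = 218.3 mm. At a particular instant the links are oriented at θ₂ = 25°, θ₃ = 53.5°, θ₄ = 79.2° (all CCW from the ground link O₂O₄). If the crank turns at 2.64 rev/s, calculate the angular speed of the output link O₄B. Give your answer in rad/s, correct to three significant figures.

ω₂ = 16.59 rad/s (from 2.64 rev/s).
Differentiating the loop-closure r₂e^{iθ₂}+r₃e^{iθ₃}=r₁+r₄e^{iθ₄} gives r₂ω₂e^{iθ₂}+r₃ω₃e^{iθ₃}=r₄ω₄e^{iθ₄}.
Eliminating the other unknown: ω₄ = r₂ω₂ sin(θ₂−θ₃) / [r₄ sin(θ₄−θ₃)].
Numerator sine = -0.47716; denominator sine = +0.43366.
Result = 0.0706·16.59·(-0.47716) / (0.2183·(+0.43366)) = -5.9027 rad/s; magnitude 5.9027 rad/s.

5.90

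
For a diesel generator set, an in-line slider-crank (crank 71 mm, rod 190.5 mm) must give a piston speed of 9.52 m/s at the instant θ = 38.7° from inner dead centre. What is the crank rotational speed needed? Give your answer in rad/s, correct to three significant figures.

165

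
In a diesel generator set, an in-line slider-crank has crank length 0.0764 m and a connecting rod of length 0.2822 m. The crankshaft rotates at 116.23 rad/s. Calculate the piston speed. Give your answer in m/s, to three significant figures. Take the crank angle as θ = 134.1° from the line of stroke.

ω = 116.2 rad/s
For an in-line slider-crank, x = r cosθ + √(L² − r² sin²θ), so v = −rω sinθ·[1 + r cosθ/√(L² − r² sin²θ)].
With r = 0.0764 m, L = 0.2822 m, θ = 134.1°: √(L² − r² sin²θ) = 0.27682 m.
v = −0.0764·116.2·0.71813·[1 + 0.0764·-0.69591/0.27682] = -5.1521 m/s.
|v| = 5.1521 m/s.

5.15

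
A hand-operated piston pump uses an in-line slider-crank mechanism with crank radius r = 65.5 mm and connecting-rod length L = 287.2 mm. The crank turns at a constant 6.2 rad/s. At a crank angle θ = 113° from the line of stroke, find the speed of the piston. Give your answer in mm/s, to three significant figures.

ω = 6.2 rad/s
For an in-line slider-crank, x = r cosθ + √(L² − r² sin²θ), so v = −rω sinθ·[1 + r cosθ/√(L² − r² sin²θ)].
With r = 0.0655 m, L = 0.2872 m, θ = 113°: √(L² − r² sin²θ) = 0.2808 m.
v = −0.0655·6.2·0.92050·[1 + 0.0655·-0.39073/0.2808] = -0.33975 m/s.
|v| = 0.33975 m/s = 339.75 mm/s.

340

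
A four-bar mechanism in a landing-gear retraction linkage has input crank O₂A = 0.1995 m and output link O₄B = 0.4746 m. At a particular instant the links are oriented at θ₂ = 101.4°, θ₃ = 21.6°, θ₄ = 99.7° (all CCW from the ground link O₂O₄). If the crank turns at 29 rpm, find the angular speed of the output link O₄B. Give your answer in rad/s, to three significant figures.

ω₂ = 3.037 rad/s (from 29 rpm).
Differentiating the loop-closure r₂e^{iθ₂}+r₃e^{iθ₃}=r₁+r₄e^{iθ₄} gives r₂ω₂e^{iθ₂}+r₃ω₃e^{iθ₃}=r₄ω₄e^{iθ₄}.
Eliminating the other unknown: ω₄ = r₂ω₂ sin(θ₂−θ₃) / [r₄ sin(θ₄−θ₃)].
Numerator sine = +0.98420; denominator sine = +0.97851.
Result = 0.1995·3.037·(+0.98420) / (0.4746·(+0.97851)) = +1.284 rad/s; magnitude 1.284 rad/s.

1.28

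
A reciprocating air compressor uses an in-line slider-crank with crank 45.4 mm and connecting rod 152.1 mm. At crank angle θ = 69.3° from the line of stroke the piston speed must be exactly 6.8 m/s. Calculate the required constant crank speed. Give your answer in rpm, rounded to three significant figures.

For an in-line slider-crank, |v_piston| = rω|sinθ|·[1 + r cosθ/√(L² − r² sin²θ)].
With r = 0.0454 m, L = 0.1521 m, θ = 69.3°: the bracketed kinematic factor |dx/dθ| = 0.047136 m.
ω = v/|dx/dθ| = 6.8/0.047136 = 144.26 rad/s.
N = 60ω/(2π) = 1377.6 rpm.

1380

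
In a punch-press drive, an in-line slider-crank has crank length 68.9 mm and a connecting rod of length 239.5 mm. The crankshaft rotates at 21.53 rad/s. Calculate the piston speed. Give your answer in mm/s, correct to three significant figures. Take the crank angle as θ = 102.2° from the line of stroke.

1360

ω = 21.53 rad/s
For an in-line slider-crank, x = r cosθ + √(L² − r² sin²θ), so v = −rω sinθ·[1 + r cosθ/√(L² − r² sin²θ)].
With r = 0.0689 m, L = 0.2395 m, θ = 102.2°: √(L² − r² sin²θ) = 0.22984 m.
v = −0.0689·21.53·0.97742·[1 + 0.0689·-0.21132/0.22984] = -1.3581 m/s.
|v| = 1.3581 m/s = 1358.1 mm/s.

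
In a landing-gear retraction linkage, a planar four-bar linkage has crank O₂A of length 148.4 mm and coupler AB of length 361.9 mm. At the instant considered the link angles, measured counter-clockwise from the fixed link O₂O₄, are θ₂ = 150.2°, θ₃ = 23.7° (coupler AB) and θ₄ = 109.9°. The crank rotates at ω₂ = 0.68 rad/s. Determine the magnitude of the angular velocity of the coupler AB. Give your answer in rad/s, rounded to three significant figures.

ω₂ = 0.68 rad/s
Differentiating the loop-closure r₂e^{iθ₂}+r₃e^{iθ₃}=r₁+r₄e^{iθ₄} gives r₂ω₂e^{iθ₂}+r₃ω₃e^{iθ₃}=r₄ω₄e^{iθ₄}.
Eliminating the other unknown: ω₃ = r₂ω₂ sin(θ₄−θ₂) / [r₃ sin(θ₃−θ₄)].
Numerator sine = -0.64679; denominator sine = -0.99780.
Result = 0.1484·0.68·(-0.64679) / (0.3619·(-0.99780)) = +0.18075 rad/s; magnitude 0.18075 rad/s.

0.181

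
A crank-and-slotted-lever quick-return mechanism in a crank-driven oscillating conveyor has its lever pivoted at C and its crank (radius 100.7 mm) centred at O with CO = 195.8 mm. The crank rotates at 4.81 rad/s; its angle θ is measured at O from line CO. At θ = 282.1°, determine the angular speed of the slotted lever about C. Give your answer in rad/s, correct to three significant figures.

ω = 4.81 rad/s
Crank pin A relative to C: A = (d + r cosθ, r sinθ); lever angle φ = atan2(r sinθ, d + r cosθ).
Differentiating tanφ: φ̇ = rω(d cosθ + r)/(d² + r² + 2dr cosθ).
d² + r² + 2dr cosθ = |CA|² = 0.0567443 m²;  d cosθ + r = +0.14174 m.
|ω_lever| = |0.1007·4.81·+0.14174| / 0.0567443 = 1.2099 rad/s.

1.21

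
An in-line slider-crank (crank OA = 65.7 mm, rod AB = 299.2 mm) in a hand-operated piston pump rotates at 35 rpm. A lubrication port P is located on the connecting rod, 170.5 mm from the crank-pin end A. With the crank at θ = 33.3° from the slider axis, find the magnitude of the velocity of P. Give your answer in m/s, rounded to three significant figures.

ω = 3.665 rad/s.  Crank-pin speed |V_A| = rω = 0.2408 m/s, perpendicular to OA.
Rod angle: sinφ = −(r/L) sinθ ⇒ φ = -6.924°; ω_rod = −rω cosθ/√(L²−r²sin²θ) = -0.67762 rad/s.
V_P = V_A + ω_rod × AP, with AP = 0.1705 m along the rod.
Components: V_Px = −rω sinθ − a·ω_rod·sinφ = -0.14613 m/s;  V_Py = rω cosθ + a·ω_rod·cosφ = +0.086574 m/s.
|V_P| = √(V_Px² + V_Py²) = 0.16985 m/s.

0.170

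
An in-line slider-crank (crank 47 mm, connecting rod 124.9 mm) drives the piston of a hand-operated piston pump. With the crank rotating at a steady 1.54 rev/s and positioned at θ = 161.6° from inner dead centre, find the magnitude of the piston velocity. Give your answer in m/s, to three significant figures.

ω = 2π·1.54 = 9.676 rad/s
For an in-line slider-crank, x = r cosθ + √(L² − r² sin²θ), so v = −rω sinθ·[1 + r cosθ/√(L² − r² sin²θ)].
With r = 0.047 m, L = 0.1249 m, θ = 161.6°: √(L² − r² sin²θ) = 0.12402 m.
v = −0.047·9.676·0.31565·[1 + 0.047·-0.94888/0.12402] = -0.091928 m/s.
|v| = 0.091928 m/s.

0.0919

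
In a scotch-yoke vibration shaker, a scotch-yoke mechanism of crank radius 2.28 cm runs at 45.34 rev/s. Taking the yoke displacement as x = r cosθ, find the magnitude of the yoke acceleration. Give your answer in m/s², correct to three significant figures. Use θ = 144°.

1500

ω = 284.9 rad/s (from 45.34 rev/s).
x = r cosθ ⇒ ẍ = −rω² cosθ (ω constant).
|a| = rω²|cosθ| = 0.0228·(284.9)²·|cos 144°| = 1497 m/s².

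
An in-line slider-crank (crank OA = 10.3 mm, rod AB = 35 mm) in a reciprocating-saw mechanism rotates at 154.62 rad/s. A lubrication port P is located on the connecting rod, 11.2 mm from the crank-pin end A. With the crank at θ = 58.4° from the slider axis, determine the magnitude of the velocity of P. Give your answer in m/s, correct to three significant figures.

1.53

ω = 154.6 rad/s.  Crank-pin speed |V_A| = rω = 1.5926 m/s, perpendicular to OA.
Rod angle: sinφ = −(r/L) sinθ ⇒ φ = -14.516°; ω_rod = −rω cosθ/√(L²−r²sin²θ) = -24.629 rad/s.
V_P = V_A + ω_rod × AP, with AP = 0.0112 m along the rod.
Components: V_Px = −rω sinθ − a·ω_rod·sinφ = -1.4256 m/s;  V_Py = rω cosθ + a·ω_rod·cosφ = +0.56745 m/s.
|V_P| = √(V_Px² + V_Py²) = 1.5344 m/s.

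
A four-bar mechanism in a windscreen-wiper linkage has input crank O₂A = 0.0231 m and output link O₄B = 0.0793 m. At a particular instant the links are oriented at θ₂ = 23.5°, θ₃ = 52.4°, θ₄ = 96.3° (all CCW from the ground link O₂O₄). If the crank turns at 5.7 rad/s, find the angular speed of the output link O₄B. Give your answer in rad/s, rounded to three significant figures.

ω₂ = 5.7 rad/s
Differentiating the loop-closure r₂e^{iθ₂}+r₃e^{iθ₃}=r₁+r₄e^{iθ₄} gives r₂ω₂e^{iθ₂}+r₃ω₃e^{iθ₃}=r₄ω₄e^{iθ₄}.
Eliminating the other unknown: ω₄ = r₂ω₂ sin(θ₂−θ₃) / [r₄ sin(θ₄−θ₃)].
Numerator sine = -0.48328; denominator sine = +0.69340.
Result = 0.0231·5.7·(-0.48328) / (0.0793·(+0.69340)) = -1.1573 rad/s; magnitude 1.1573 rad/s.

1.16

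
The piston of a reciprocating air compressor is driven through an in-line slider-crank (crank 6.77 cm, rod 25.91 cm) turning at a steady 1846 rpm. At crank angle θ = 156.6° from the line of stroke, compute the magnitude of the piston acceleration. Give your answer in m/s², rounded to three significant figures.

1860

ω = 2π·1846/60 = 193.3 rad/s
x(θ) = r cosθ + √(L² − r² sin²θ); with ω constant, a = ω²·d²x/dθ².
d²x/dθ² = −r cosθ − r²(cos2θ)/√u − r⁴ sin²2θ/(4u^{3/2}),  u = L² − r² sin²θ = 0.0664099 m².
Substituting r = 0.0677 m, L = 0.2591 m, θ = 156.6°: d²x/dθ² = +0.049794 m.
a = ω²·d²x/dθ² = (193.3)²·(+0.049794) = +1860.8 m/s²;  |a| = 1860.8 m/s².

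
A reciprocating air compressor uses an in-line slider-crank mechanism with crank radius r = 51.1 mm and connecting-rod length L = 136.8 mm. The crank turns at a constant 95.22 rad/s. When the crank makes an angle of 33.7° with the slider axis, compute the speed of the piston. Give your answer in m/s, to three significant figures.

ω = 95.22 rad/s
For an in-line slider-crank, x = r cosθ + √(L² − r² sin²θ), so v = −rω sinθ·[1 + r cosθ/√(L² − r² sin²θ)].
With r = 0.0511 m, L = 0.1368 m, θ = 33.7°: √(L² − r² sin²θ) = 0.13383 m.
v = −0.0511·95.22·0.55484·[1 + 0.0511·0.83195/0.13383] = -3.5573 m/s.
|v| = 3.5573 m/s.

3.56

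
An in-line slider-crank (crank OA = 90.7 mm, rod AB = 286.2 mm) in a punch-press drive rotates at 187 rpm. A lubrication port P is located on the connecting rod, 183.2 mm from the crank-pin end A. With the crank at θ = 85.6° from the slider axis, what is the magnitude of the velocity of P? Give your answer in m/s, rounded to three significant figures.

1.80

ω = 19.58 rad/s.  Crank-pin speed |V_A| = rω = 1.7761 m/s, perpendicular to OA.
Rod angle: sinφ = −(r/L) sinθ ⇒ φ = -18.420°; ω_rod = −rω cosθ/√(L²−r²sin²θ) = -0.50182 rad/s.
V_P = V_A + ω_rod × AP, with AP = 0.1832 m along the rod.
Components: V_Px = −rω sinθ − a·ω_rod·sinφ = -1.8 m/s;  V_Py = rω cosθ + a·ω_rod·cosφ = +0.04904 m/s.
|V_P| = √(V_Px² + V_Py²) = 1.8006 m/s.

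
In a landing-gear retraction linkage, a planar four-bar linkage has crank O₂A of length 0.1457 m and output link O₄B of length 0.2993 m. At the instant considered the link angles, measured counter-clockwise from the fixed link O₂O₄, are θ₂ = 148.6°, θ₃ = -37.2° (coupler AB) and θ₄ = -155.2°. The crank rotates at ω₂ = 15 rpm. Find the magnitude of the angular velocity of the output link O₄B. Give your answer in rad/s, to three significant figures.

0.0875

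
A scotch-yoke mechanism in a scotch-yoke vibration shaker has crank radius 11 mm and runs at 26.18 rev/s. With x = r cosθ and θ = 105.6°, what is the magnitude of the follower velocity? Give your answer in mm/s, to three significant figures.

1740

ω = 164.5 rad/s (from 26.18 rev/s).
x = r cosθ ⇒ ẋ = −rω sinθ.
|v| = rω|sinθ| = 0.011·164.5·|sin 105.6°| = 1.7428 m/s = 1742.8 mm/s.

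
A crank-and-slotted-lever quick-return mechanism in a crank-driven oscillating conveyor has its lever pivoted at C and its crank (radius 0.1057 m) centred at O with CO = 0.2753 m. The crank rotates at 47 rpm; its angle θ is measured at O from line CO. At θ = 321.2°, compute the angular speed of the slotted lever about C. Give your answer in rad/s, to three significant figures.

ω = 4.922 rad/s (from 47 rpm).
Crank pin A relative to C: A = (d + r cosθ, r sinθ); lever angle φ = atan2(r sinθ, d + r cosθ).
Differentiating tanφ: φ̇ = rω(d cosθ + r)/(d² + r² + 2dr cosθ).
d² + r² + 2dr cosθ = |CA|² = 0.132319 m²;  d cosθ + r = +0.32025 m.
|ω_lever| = |0.1057·4.922·+0.32025| / 0.132319 = 1.2591 rad/s.

1.26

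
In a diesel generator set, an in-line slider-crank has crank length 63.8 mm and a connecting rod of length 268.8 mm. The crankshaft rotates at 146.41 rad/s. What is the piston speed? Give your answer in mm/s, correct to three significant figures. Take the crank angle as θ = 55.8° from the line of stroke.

8780

ω = 146.4 rad/s
For an in-line slider-crank, x = r cosθ + √(L² − r² sin²θ), so v = −rω sinθ·[1 + r cosθ/√(L² − r² sin²θ)].
With r = 0.0638 m, L = 0.2688 m, θ = 55.8°: √(L² − r² sin²θ) = 0.26357 m.
v = −0.0638·146.4·0.82708·[1 + 0.0638·0.56208/0.26357] = -8.7769 m/s.
|v| = 8.7769 m/s = 8776.9 mm/s.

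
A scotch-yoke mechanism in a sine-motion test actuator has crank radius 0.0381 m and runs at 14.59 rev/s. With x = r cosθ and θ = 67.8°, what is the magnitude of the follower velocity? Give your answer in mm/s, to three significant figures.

3230

ω = 91.67 rad/s (from 14.59 rev/s).
x = r cosθ ⇒ ẋ = −rω sinθ.
|v| = rω|sinθ| = 0.0381·91.67·|sin 67.8°| = 3.2338 m/s = 3233.8 mm/s.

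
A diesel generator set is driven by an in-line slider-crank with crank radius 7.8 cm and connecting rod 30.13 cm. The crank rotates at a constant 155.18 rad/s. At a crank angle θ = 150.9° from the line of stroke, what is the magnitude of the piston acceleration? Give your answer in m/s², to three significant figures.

1380

ω = 155.2 rad/s
x(θ) = r cosθ + √(L² − r² sin²θ); with ω constant, a = ω²·d²x/dθ².
d²x/dθ² = −r cosθ − r²(cos2θ)/√u − r⁴ sin²2θ/(4u^{3/2}),  u = L² − r² sin²θ = 0.0893427 m².
Substituting r = 0.078 m, L = 0.3013 m, θ = 150.9°: d²x/dθ² = +0.057178 m.
a = ω²·d²x/dθ² = (155.2)²·(+0.057178) = +1376.9 m/s²;  |a| = 1376.9 m/s².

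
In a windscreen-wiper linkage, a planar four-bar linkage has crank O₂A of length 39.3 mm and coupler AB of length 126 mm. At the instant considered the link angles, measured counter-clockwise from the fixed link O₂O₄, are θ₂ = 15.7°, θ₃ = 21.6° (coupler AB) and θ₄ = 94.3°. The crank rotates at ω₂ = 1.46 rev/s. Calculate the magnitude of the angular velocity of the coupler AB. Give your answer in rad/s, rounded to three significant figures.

2.94

ω₂ = 9.173 rad/s (from 1.46 rev/s).
Differentiating the loop-closure r₂e^{iθ₂}+r₃e^{iθ₃}=r₁+r₄e^{iθ₄} gives r₂ω₂e^{iθ₂}+r₃ω₃e^{iθ₃}=r₄ω₄e^{iθ₄}.
Eliminating the other unknown: ω₃ = r₂ω₂ sin(θ₄−θ₂) / [r₃ sin(θ₃−θ₄)].
Numerator sine = +0.98027; denominator sine = -0.95476.
Result = 0.0393·9.173·(+0.98027) / (0.126·(-0.95476)) = -2.9377 rad/s; magnitude 2.9377 rad/s.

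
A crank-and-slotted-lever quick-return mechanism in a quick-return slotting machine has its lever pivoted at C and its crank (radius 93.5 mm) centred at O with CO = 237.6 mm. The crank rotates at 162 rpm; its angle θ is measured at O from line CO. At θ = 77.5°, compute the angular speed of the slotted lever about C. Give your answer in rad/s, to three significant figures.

3.07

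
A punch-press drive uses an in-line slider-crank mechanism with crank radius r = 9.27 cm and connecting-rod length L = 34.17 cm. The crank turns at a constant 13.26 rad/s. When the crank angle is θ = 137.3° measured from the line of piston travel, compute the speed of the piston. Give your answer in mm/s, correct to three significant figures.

665

ω = 13.26 rad/s
For an in-line slider-crank, x = r cosθ + √(L² − r² sin²θ), so v = −rω sinθ·[1 + r cosθ/√(L² − r² sin²θ)].
With r = 0.0927 m, L = 0.3417 m, θ = 137.3°: √(L² − r² sin²θ) = 0.33587 m.
v = −0.0927·13.26·0.67816·[1 + 0.0927·-0.73491/0.33587] = -0.66451 m/s.
|v| = 0.66451 m/s = 664.51 mm/s.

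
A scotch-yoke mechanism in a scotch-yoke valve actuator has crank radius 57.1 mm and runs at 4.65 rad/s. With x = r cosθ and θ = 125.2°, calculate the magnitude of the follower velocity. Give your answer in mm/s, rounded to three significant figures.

ω = 4.65 rad/s
x = r cosθ ⇒ ẋ = −rω sinθ.
|v| = rω|sinθ| = 0.0571·4.65·|sin 125.2°| = 0.21696 m/s = 216.96 mm/s.

217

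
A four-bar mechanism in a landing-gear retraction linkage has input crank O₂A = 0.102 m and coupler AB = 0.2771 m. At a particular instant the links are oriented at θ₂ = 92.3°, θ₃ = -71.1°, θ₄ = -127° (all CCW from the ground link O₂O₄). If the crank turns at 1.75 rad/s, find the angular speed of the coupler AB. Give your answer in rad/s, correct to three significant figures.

0.493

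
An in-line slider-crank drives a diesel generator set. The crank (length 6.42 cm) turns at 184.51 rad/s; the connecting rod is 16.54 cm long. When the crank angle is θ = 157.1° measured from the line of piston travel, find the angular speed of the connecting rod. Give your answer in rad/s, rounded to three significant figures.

66.7

ω = 184.5 rad/s
The rod makes angle φ with the slider axis where L sinφ = r sinθ; differentiating, L cosφ·φ̇ = r ω cosθ.
L cosφ = √(L² − r² sin²θ) = 0.1635 m.
|ω_rod| = r ω |cosθ| / √(L² − r² sin²θ) = 0.0642·184.5·0.92119/0.1635 = 66.739 rad/s.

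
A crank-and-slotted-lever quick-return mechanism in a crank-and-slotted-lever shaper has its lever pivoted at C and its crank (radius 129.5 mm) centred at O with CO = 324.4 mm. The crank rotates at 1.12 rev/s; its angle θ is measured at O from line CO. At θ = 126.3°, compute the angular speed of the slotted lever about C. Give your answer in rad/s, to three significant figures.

0.789

ω = 7.037 rad/s (from 1.12 rev/s).
Crank pin A relative to C: A = (d + r cosθ, r sinθ); lever angle φ = atan2(r sinθ, d + r cosθ).
Differentiating tanφ: φ̇ = rω(d cosθ + r)/(d² + r² + 2dr cosθ).
d² + r² + 2dr cosθ = |CA|² = 0.0722649 m²;  d cosθ + r = -0.062549 m.
|ω_lever| = |0.1295·7.037·-0.062549| / 0.0722649 = 0.78879 rad/s.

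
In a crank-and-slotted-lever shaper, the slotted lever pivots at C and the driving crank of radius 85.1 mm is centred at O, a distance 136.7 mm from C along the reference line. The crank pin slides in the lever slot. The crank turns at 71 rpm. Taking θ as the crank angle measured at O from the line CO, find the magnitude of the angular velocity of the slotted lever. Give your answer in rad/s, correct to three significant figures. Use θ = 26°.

ω = 7.435 rad/s (from 71 rpm).
Crank pin A relative to C: A = (d + r cosθ, r sinθ); lever angle φ = atan2(r sinθ, d + r cosθ).
Differentiating tanφ: φ̇ = rω(d cosθ + r)/(d² + r² + 2dr cosθ).
d² + r² + 2dr cosθ = |CA|² = 0.0468405 m²;  d cosθ + r = +0.20797 m.
|ω_lever| = |0.0851·7.435·+0.20797| / 0.0468405 = 2.8092 rad/s.

2.81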